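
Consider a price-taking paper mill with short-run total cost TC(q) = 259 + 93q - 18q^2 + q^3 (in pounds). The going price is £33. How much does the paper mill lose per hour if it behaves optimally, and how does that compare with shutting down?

AVC = 93 - 18q + q^2 has its minimum £12 at q = 9; price £33 clears that bar, so the firm operates.
MC = 93 - 36q + 3q^2. Setting P = MC and taking the root on the rising branch gives q* = 10.
TR = 33·10 = 330. TC = 259 + 130 = 389. Profit = 330 − 389 = -£59.
Shutting down would mean losing the fixed cost of £259, so operating at a loss of £59 is better by £200.

Profit = -£59 at q = 10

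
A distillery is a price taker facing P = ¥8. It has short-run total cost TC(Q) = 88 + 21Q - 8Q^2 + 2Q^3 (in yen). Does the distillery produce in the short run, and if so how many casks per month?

Shut down

From TC, MC = TC'(Q) = 21 - 16Q + 6Q^2 and AVC = VC/Q = 21 - 8Q + 2Q^2.
The AVC parabola has its vertex at Q = 8/4 = 2, where AVC = 21 - 8·2 + 2·2^2 = ¥13.
P = ¥8 lies below min AVC = ¥13; no output level covers variable cost.
Shutting down limits the loss to fixed cost, ¥88.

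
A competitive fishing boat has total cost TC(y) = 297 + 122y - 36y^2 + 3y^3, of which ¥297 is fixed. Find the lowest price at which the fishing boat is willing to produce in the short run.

The shutdown price is the minimum of AVC. VC = 122y - 36y^2 + 3y^3, so AVC = 122 - 36y + 3y^2.
dAVC/dy = -36 + 6y = 0 gives y = 6. min AVC = 122 - 36·6 + 3·6^2 = 14.
The firm shuts down for any P below ¥14.

¥14 per unit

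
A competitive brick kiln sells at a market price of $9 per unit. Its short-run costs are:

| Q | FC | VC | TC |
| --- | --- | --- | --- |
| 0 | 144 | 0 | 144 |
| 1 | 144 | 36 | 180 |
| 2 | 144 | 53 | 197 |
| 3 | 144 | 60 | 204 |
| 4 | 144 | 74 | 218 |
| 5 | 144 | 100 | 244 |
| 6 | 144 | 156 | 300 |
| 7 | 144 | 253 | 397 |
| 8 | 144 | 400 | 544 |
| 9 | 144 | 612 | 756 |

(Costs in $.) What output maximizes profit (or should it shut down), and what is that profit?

Tabulate TR − TC: Q=0: -144; Q=1: -171; Q=2: -179; Q=3: -177; Q=4: -182; Q=5: -199; Q=6: -246; Q=7: -334; Q=8: -472; Q=9: -675.
Profit is highest at Q = 0. Equivalently, the lowest AVC in the table is 74/4 ≈ $18.50 at Q = 4, and P = $9 falls below it — price never covers variable cost, so the firm shuts down and loses only its fixed cost.

Q = 0 (shut down); profit = -$144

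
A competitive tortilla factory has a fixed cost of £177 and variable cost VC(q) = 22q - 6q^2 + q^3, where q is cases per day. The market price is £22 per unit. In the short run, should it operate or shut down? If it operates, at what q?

From TC, MC = TC'(q) = 22 - 12q + 3q^2 and AVC = VC/q = 22 - 6q + q^2.
AVC hits its minimum where MC = AVC, at q = 3, giving min AVC = 22 - 6·3 + 3^2 = £13.
P = £22 exceeds min AVC = £13, so the firm stays open.
P = MC gives -12q + 3q^2 = 0, with roots 0 and 4. Take the larger (rising MC): q* = 4.
Check: AVC at q = 4 is £14 ≤ P, so revenue covers variable cost.
Profit = P·q − TC = 22·4 − 233 = -£145, a loss, but smaller than the £177 fixed cost the firm would lose by shutting down.

Produce at q = 4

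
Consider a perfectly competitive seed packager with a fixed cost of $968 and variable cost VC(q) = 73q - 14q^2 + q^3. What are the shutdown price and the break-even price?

Shutdown price = $24; break-even price = $128

AVC = 73 - 14q + q^2; minimized at q = 7, giving min AVC = $24. That is the shutdown price.
ATC = 968/q + 73 - 14q + q^2. Setting dATC/dq = −968/q^2 − 14 + 2q = 0 gives q = 11 (since 2·11^3 − 14·11^2 = 968).
min ATC = 968/11 + 73 − 14·11 + 11^2 = $128. That is the break-even price.
For $24 ≤ P < $128 the firm produces at a loss; below $24 it shuts down.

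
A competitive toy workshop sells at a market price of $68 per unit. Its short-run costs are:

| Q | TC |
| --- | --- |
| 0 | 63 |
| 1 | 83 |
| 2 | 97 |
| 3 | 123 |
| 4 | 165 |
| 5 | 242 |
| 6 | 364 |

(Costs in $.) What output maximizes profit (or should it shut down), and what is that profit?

Profit at each row (π = 68Q − TC): Q=0: -63; Q=1: -15; Q=2: 39; Q=3: 81; Q=4: 107; Q=5: 98; Q=6: 44.
Profit is maximized at Q = 4. AVC there is 102/4 = $25.50 ≤ P, so producing beats shutting down (which would give -$63).

Q = 4; profit = $107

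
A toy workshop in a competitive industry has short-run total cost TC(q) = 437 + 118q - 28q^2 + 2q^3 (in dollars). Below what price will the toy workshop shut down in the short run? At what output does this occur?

Short-run supply begins at min AVC. From VC = 118q - 28q^2 + 2q^3, AVC = 118 - 28q + 2q^2.
At the minimum of AVC, MC = AVC. MC = 118 - 56q + 6q^2; setting MC = AVC gives 4q^2 - 28q = 0, so q = 7. min AVC = 20.
So the shutdown price is $20.

$20 per unit, at q = 7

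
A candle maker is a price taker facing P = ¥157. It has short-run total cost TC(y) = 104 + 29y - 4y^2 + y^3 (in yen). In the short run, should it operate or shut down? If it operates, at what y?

Produce at y = 8

From TC, MC = TC'(y) = 29 - 8y + 3y^2 and AVC = VC/y = 29 - 4y + y^2.
The AVC parabola has its vertex at y = 4/2 = 2, where AVC = 29 - 4·2 + 2^2 = ¥25.
Because ¥157 ≥ ¥25, revenue can cover variable cost; the firm operates.
Solving P = MC: -128 - 8y + 3y^2 = 0 ⇒ y = -16/3 or 8. On the upward-sloping branch, y* = 8.
Check: AVC at y = 8 is ¥61 ≤ P, so revenue covers variable cost.
Profit = P·y − TC = 157·8 − 592 = ¥664.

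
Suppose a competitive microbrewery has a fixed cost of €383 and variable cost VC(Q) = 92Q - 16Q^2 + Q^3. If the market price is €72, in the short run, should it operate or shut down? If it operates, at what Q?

From TC, MC = TC'(Q) = 92 - 32Q + 3Q^2 and AVC = VC/Q = 92 - 16Q + Q^2.
The AVC parabola has its vertex at Q = 16/2 = 8, where AVC = 92 - 16·8 + 8^2 = €28.
Because €72 ≥ €28, revenue can cover variable cost; the firm operates.
Solving P = MC: 20 - 32Q + 3Q^2 = 0 ⇒ Q = 2/3 or 10. On the upward-sloping branch, Q* = 10.
Check: AVC at Q = 10 is €32 ≤ P, so revenue covers variable cost.
Profit = P·Q − TC = 72·10 − 703 = €17.

Produce at Q = 10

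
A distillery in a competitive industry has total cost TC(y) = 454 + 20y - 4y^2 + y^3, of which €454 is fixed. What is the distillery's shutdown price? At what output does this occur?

€16 per unit, at y = 2

The firm shuts down when price falls below the minimum of average variable cost. AVC = VC/y = 20 - 4y + y^2.
At the minimum of AVC, MC = AVC. MC = 20 - 8y + 3y^2; setting MC = AVC gives 2y^2 - 4y = 0, so y = 2. min AVC = 16.
The firm shuts down for any P below €16.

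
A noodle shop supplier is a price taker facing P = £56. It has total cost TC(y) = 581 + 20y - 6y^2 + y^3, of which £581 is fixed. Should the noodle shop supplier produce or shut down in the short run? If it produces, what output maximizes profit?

Produce at y = 6

Strip out fixed cost: VC = 20y - 6y^2 + y^3. Then AVC = 20 - 6y + y^2 and MC = 20 - 12y + 3y^2.
AVC hits its minimum where MC = AVC, at y = 3, giving min AVC = 20 - 6·3 + 3^2 = £11.
Since P = £56 ≥ min AVC = £11, price covers variable cost and the firm should produce.
Set P = MC: 56 = 20 - 12y + 3y^2 → -36 - 12y + 3y^2 = 0. The roots are y = -2 and y = 6; the profit-maximizing output is on the rising part of MC, so y* = 6.
Check: AVC at y = 6 is £20 ≤ P, so revenue covers variable cost.
Profit = P·y − TC = 56·6 − 701 = -£365, a loss, but smaller than the £581 fixed cost the firm would lose by shutting down.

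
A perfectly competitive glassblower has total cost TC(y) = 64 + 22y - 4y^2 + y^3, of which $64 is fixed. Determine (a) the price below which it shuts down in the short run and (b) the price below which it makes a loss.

Shutdown price = $18; break-even price = $38

Shutdown price = min AVC. AVC = 22 - 4y + y^2, with vertex at y = 2 and minimum $18.
ATC = 64/y + 22 - 4y + y^2. Setting dATC/dy = −64/y^2 − 4 + 2y = 0 gives y = 4 (since 2·4^3 − 4·4^2 = 64).
min ATC = 64/4 + 22 − 4·4 + 4^2 = $38. That is the break-even price.
Between these two prices the firm operates at a loss; above $38 it earns a profit.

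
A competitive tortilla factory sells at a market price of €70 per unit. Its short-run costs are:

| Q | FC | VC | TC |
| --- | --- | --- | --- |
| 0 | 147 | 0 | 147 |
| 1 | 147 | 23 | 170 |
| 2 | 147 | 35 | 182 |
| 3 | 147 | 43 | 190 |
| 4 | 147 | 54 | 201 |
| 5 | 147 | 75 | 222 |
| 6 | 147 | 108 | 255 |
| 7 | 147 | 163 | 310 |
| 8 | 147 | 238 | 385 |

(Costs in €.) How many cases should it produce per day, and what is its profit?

Q = 7; profit = €180

Profit at each row (π = 70Q − TC): Q=0: -147; Q=1: -100; Q=2: -42; Q=3: 20; Q=4: 79; Q=5: 128; Q=6: 165; Q=7: 180; Q=8: 175.
Profit is maximized at Q = 7. AVC there is 163/7 = €23.29 ≤ P, so producing beats shutting down (which would give -€147).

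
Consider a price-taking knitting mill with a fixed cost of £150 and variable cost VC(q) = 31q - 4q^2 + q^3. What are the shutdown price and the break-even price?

Shutdown price = min AVC. AVC = 31 - 4q + q^2, with vertex at q = 2 and minimum £27.
ATC = 150/q + 31 - 4q + q^2. Setting dATC/dq = −150/q^2 − 4 + 2q = 0 gives q = 5 (since 2·5^3 − 4·5^2 = 150).
min ATC = 150/5 + 31 − 4·5 + 5^2 = £66. That is the break-even price.
For £27 ≤ P < £66 the firm produces at a loss; below £27 it shuts down.

Shutdown price = £27; break-even price = £66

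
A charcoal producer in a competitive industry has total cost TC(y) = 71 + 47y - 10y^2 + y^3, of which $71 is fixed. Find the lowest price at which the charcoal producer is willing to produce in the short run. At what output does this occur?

$22 per unit, at y = 5

Short-run supply begins at min AVC. From VC = 47y - 10y^2 + y^3, AVC = 47 - 10y + y^2.
At the minimum of AVC, MC = AVC. MC = 47 - 20y + 3y^2; setting MC = AVC gives 2y^2 - 10y = 0, so y = 5. min AVC = 22.
For P < $22 the firm produces nothing.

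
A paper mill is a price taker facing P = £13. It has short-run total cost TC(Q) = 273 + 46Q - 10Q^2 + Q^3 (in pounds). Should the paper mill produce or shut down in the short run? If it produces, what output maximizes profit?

Variable cost is VC = 46Q - 10Q^2 + Q^3, so AVC = VC/Q = 46 - 10Q + Q^2 and MC = dTC/dQ = 46 - 20Q + 3Q^2.
AVC is minimized where dAVC/dQ = -10 + 2Q = 0, at Q = 5; min AVC = 46 - 10·5 + 5^2 = £21.
Since P = £13 < min AVC = £21, price fails to cover variable cost at any output.
The firm minimizes its loss by shutting down and losing only its fixed cost of £273.

Shut down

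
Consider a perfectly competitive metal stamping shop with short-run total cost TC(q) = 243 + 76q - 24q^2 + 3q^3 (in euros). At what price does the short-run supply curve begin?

€28 per unit

The firm shuts down when price falls below the minimum of average variable cost. AVC = VC/q = 76 - 24q + 3q^2.
At the minimum of AVC, MC = AVC. MC = 76 - 48q + 9q^2; setting MC = AVC gives 6q^2 - 24q = 0, so q = 4. min AVC = 28.
The firm shuts down for any P below €28.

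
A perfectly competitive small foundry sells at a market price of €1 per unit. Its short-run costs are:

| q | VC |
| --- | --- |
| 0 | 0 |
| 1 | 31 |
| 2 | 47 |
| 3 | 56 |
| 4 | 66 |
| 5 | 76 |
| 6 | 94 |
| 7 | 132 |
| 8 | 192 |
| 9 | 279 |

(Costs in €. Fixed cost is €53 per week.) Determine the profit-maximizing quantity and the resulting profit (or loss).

q = 0 (shut down); profit = -€53

Profit at each row (π = 1q − TC): q=0: -53; q=1: -83; q=2: -98; q=3: -106; q=4: -115; q=5: -124; q=6: -141; q=7: -178; q=8: -237; q=9: -323.
Profit is highest at q = 0. Equivalently, the lowest AVC in the table is 76/5 ≈ €15.20 at q = 5, and P = €1 falls below it — price never covers variable cost, so the firm shuts down and loses only its fixed cost.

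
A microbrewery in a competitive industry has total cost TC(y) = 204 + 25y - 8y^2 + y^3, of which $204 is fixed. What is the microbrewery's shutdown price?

Short-run supply begins at min AVC. From VC = 25y - 8y^2 + y^3, AVC = 25 - 8y + y^2.
dAVC/dy = -8 + 2y = 0 gives y = 4. min AVC = 25 - 8·4 + 4^2 = 9.
The firm shuts down for any P below $9.

$9 per unit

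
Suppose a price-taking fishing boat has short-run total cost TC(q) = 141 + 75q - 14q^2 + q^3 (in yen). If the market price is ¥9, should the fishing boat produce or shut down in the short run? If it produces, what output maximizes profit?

Variable cost is VC = 75q - 14q^2 + q^3, so AVC = VC/q = 75 - 14q + q^2 and MC = dTC/dq = 75 - 28q + 3q^2.
AVC hits its minimum where MC = AVC, at q = 7, giving min AVC = 75 - 14·7 + 7^2 = ¥26.
Since P = ¥9 < min AVC = ¥26, price fails to cover variable cost at any output.
Shutting down limits the loss to fixed cost, ¥141.

Shut down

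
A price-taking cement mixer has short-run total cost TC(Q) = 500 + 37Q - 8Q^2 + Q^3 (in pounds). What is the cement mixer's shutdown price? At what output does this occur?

£21 per unit, at Q = 4

Short-run supply begins at min AVC. From VC = 37Q - 8Q^2 + Q^3, AVC = 37 - 8Q + Q^2.
dAVC/dQ = -8 + 2Q = 0 gives Q = 4. min AVC = 37 - 8·4 + 4^2 = 21.
So the shutdown price is £21.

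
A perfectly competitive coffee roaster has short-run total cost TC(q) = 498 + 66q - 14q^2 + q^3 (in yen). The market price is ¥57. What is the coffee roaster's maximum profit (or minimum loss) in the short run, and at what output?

Profit = -¥174 at q = 9

AVC = 66 - 14q + q^2 has its minimum ¥17 at q = 7; price ¥57 clears that bar, so the firm operates.
MC = 66 - 28q + 3q^2. Setting P = MC and taking the root on the rising branch gives q* = 9.
TR = 57·9 = 513. TC = 498 + 189 = 687. Profit = 513 − 687 = -¥174.
Shutting down would mean losing the fixed cost of ¥498, so operating at a loss of ¥174 is better by ¥324.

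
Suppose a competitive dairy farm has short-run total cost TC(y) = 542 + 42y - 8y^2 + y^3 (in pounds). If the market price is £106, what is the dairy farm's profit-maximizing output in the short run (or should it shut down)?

Strip out fixed cost: VC = 42y - 8y^2 + y^3. Then AVC = 42 - 8y + y^2 and MC = 42 - 16y + 3y^2.
AVC is minimized where dAVC/dy = -8 + 2y = 0, at y = 4; min AVC = 42 - 8·4 + 4^2 = £26.
Because £106 ≥ £26, revenue can cover variable cost; the firm operates.
Set P = MC: 106 = 42 - 16y + 3y^2 → -64 - 16y + 3y^2 = 0. The roots are y = -8/3 and y = 8; the profit-maximizing output is on the rising part of MC, so y* = 8.
Check: AVC at y = 8 is £42 ≤ P, so revenue covers variable cost.
Profit = P·y − TC = 106·8 − 878 = -£30, a loss, but smaller than the £542 fixed cost the firm would lose by shutting down.

Produce at y = 8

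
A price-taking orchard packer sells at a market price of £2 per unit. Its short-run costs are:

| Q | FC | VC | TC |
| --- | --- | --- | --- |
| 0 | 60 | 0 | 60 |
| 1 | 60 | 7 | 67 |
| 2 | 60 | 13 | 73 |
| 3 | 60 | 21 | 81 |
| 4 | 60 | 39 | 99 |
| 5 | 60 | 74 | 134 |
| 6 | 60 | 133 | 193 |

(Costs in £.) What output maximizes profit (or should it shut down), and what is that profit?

Profit at each row (π = 2Q − TC): Q=0: -60; Q=1: -65; Q=2: -69; Q=3: -75; Q=4: -91; Q=5: -124; Q=6: -181.
Profit is highest at Q = 0. Equivalently, the lowest AVC in the table is 13/2 ≈ £6.50 at Q = 2, and P = £2 falls below it — price never covers variable cost, so the firm shuts down and loses only its fixed cost.

Q = 0 (shut down); profit = -£60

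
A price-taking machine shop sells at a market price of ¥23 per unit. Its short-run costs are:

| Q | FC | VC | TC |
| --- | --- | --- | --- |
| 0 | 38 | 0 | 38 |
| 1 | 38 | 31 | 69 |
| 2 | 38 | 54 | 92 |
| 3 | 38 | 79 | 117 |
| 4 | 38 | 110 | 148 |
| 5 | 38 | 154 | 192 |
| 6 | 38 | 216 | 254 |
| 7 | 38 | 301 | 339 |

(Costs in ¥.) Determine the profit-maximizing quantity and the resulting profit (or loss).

Q = 0 (shut down); profit = -¥38

Profit at each row (π = 23Q − TC): Q=0: -38; Q=1: -46; Q=2: -46; Q=3: -48; Q=4: -56; Q=5: -77; Q=6: -116; Q=7: -178.
Profit is highest at Q = 0. Equivalently, the lowest AVC in the table is 79/3 ≈ ¥26.33 at Q = 3, and P = ¥23 falls below it — price never covers variable cost, so the firm shuts down and loses only its fixed cost.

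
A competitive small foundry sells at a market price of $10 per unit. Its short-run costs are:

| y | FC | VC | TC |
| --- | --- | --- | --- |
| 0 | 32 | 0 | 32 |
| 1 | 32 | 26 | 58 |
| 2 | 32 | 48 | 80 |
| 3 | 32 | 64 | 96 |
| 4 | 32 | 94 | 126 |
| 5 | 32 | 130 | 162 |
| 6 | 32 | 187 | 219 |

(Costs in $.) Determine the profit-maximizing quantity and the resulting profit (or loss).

y = 0 (shut down); profit = -$32

Tabulate TR − TC: y=0: -32; y=1: -48; y=2: -60; y=3: -66; y=4: -86; y=5: -112; y=6: -159.
Profit is highest at y = 0. Equivalently, the lowest AVC in the table is 64/3 ≈ $21.33 at y = 3, and P = $10 falls below it — price never covers variable cost, so the firm shuts down and loses only its fixed cost.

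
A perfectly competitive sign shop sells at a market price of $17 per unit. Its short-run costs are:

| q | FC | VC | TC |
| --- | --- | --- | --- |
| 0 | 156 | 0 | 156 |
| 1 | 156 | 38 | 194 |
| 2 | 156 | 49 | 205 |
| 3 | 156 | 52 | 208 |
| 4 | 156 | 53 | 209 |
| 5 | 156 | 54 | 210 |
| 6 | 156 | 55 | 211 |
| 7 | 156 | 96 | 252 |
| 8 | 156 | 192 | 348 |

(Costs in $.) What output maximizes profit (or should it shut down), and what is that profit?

q = 6; profit = -$109

Compute π = P·q − TC at each output: q=0: -156; q=1: -177; q=2: -171; q=3: -157; q=4: -141; q=5: -125; q=6: -109; q=7: -133; q=8: -212.
Profit is maximized at q = 6. AVC there is 55/6 = $9.17 ≤ P, so producing beats shutting down (which would give -$156).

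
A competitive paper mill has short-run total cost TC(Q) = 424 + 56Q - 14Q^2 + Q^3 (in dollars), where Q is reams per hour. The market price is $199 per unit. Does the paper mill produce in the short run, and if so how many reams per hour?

Produce at Q = 13

Strip out fixed cost: VC = 56Q - 14Q^2 + Q^3. Then AVC = 56 - 14Q + Q^2 and MC = 56 - 28Q + 3Q^2.
AVC is minimized where dAVC/dQ = -14 + 2Q = 0, at Q = 7; min AVC = 56 - 14·7 + 7^2 = $7.
Since P = $199 ≥ min AVC = $7, price covers variable cost and the firm should produce.
P = MC gives -143 - 28Q + 3Q^2 = 0, with roots -11/3 and 13. Take the larger (rising MC): Q* = 13.
Check: AVC at Q = 13 is $43 ≤ P, so revenue covers variable cost.
Profit = P·Q − TC = 199·13 − 983 = $1604.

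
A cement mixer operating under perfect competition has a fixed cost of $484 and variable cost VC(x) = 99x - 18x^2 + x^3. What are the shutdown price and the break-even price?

Shutdown price = $18; break-even price = $66

AVC = 99 - 18x + x^2; minimized at x = 9, giving min AVC = $18. That is the shutdown price.
ATC = 484/x + 99 - 18x + x^2. Setting dATC/dx = −484/x^2 − 18 + 2x = 0 gives x = 11 (since 2·11^3 − 18·11^2 = 484).
min ATC = 484/11 + 99 − 18·11 + 11^2 = $66. That is the break-even price.
For $18 ≤ P < $66 the firm produces at a loss; below $18 it shuts down.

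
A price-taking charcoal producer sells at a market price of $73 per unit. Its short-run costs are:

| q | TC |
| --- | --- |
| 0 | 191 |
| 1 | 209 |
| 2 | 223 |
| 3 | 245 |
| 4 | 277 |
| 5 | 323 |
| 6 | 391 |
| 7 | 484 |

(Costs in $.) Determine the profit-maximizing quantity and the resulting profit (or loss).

q = 6; profit = $47

Profit at each row (π = 73q − TC): q=0: -191; q=1: -136; q=2: -77; q=3: -26; q=4: 15; q=5: 42; q=6: 47; q=7: 27.
Profit is maximized at q = 6. AVC there is 200/6 = $33.33 ≤ P, so producing beats shutting down (which would give -$191).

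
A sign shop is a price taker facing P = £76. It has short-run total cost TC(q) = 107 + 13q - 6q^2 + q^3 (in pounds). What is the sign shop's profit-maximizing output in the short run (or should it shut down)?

Strip out fixed cost: VC = 13q - 6q^2 + q^3. Then AVC = 13 - 6q + q^2 and MC = 13 - 12q + 3q^2.
AVC is minimized where dAVC/dq = -6 + 2q = 0, at q = 3; min AVC = 13 - 6·3 + 3^2 = £4.
Since P = £76 ≥ min AVC = £4, price covers variable cost and the firm should produce.
P = MC gives -63 - 12q + 3q^2 = 0, with roots -3 and 7. Take the larger (rising MC): q* = 7.
Check: AVC at q = 7 is £20 ≤ P, so revenue covers variable cost.
Profit = P·q − TC = 76·7 − 247 = £285.

Produce at q = 7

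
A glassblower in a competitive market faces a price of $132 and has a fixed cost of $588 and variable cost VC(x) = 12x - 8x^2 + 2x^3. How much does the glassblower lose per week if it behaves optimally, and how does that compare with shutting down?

AVC = 12 - 8x + 2x^2; min AVC = $4 at x = 2. Since P = $132 ≥ min AVC, the firm produces.
With MC = 12 - 16x + 6x^2, P = MC on the upward-sloping part at x* = 6.
TR = 132·6 = 792. TC = 588 + 216 = 804. Profit = 792 − 804 = -$12.
That loss of $12 beats the $588 the firm would lose by shutting down; producing recovers $576 of fixed cost.

Profit = -$12 at x = 6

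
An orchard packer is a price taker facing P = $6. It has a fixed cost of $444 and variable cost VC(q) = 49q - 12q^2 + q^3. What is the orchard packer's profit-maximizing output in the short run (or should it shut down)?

Variable cost is VC = 49q - 12q^2 + q^3, so AVC = VC/q = 49 - 12q + q^2 and MC = dTC/dq = 49 - 24q + 3q^2.
AVC hits its minimum where MC = AVC, at q = 6, giving min AVC = 49 - 12·6 + 6^2 = $13.
P = $6 lies below min AVC = $13; no output level covers variable cost.
The firm minimizes its loss by shutting down and losing only its fixed cost of $444.

Shut down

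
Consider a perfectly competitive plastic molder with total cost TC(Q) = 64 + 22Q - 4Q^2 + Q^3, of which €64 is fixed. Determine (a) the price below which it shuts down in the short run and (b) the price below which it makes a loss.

Shutdown price = €18; break-even price = €38

Shutdown price = min AVC. AVC = 22 - 4Q + Q^2, with vertex at Q = 2 and minimum €18.
ATC = 64/Q + 22 - 4Q + Q^2. Setting dATC/dQ = −64/Q^2 − 4 + 2Q = 0 gives Q = 4 (since 2·4^3 − 4·4^2 = 64).
min ATC = 64/4 + 22 − 4·4 + 4^2 = €38. That is the break-even price.
For €18 ≤ P < €38 the firm produces at a loss; below €18 it shuts down.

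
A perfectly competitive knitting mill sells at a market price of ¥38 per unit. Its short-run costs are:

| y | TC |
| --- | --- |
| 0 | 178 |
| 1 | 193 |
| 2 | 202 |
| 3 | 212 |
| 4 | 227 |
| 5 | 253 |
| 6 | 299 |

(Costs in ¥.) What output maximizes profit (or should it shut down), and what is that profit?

Profit at each row (π = 38y − TC): y=0: -178; y=1: -155; y=2: -126; y=3: -98; y=4: -75; y=5: -63; y=6: -71.
Profit is maximized at y = 5. AVC there is 75/5 = ¥15 ≤ P, so producing beats shutting down (which would give -¥178).

y = 5; profit = -¥63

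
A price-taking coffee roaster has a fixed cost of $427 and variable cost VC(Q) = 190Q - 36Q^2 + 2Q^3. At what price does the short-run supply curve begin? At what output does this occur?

$28 per unit, at Q = 9

The shutdown price is the minimum of AVC. VC = 190Q - 36Q^2 + 2Q^3, so AVC = 190 - 36Q + 2Q^2.
dAVC/dQ = -36 + 4Q = 0 gives Q = 9. min AVC = 190 - 36·9 + 2·9^2 = 28.
So the shutdown price is $28.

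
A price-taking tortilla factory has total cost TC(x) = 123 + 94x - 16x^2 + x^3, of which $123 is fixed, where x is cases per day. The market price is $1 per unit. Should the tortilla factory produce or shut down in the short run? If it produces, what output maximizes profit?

Shut down

Variable cost is VC = 94x - 16x^2 + x^3, so AVC = VC/x = 94 - 16x + x^2 and MC = dTC/dx = 94 - 32x + 3x^2.
The AVC parabola has its vertex at x = 16/2 = 8, where AVC = 94 - 16·8 + 8^2 = $30.
P = $1 lies below min AVC = $30; no output level covers variable cost.
The firm minimizes its loss by shutting down and losing only its fixed cost of $123.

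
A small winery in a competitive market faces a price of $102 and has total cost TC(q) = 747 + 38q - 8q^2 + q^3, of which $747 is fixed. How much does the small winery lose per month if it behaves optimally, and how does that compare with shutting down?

Profit = -$235 at q = 8

AVC = 38 - 8q + q^2 has its minimum $22 at q = 4; price $102 clears that bar, so the firm operates.
MC = 38 - 16q + 3q^2. Setting P = MC and taking the root on the rising branch gives q* = 8.
TR = 102·8 = 816. TC = 747 + 304 = 1051. Profit = 816 − 1051 = -$235.
Shutting down would mean losing the fixed cost of $747, so operating at a loss of $235 is better by $512.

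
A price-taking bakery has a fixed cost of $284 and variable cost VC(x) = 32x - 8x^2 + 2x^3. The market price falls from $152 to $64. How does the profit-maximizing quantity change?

MC = 32 - 16x + 6x^2; the shutdown threshold is min AVC = $24 (at x = 2).
With P = $152 above the shutdown price, P = MC gives x = 6.
At P = $64 ≥ min AVC, set P = MC: x = 4. The firm stays open but cuts output.

Output falls from 6 to 4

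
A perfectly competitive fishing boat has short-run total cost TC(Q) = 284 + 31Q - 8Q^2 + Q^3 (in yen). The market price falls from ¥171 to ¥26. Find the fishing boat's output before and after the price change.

Output falls from 10 to 5

AVC = 31 - 8Q + Q^2, minimized at Q = 4 where min AVC = ¥15. MC = 31 - 16Q + 3Q^2.
At P = ¥171 ≥ min AVC, set P = MC on the rising branch: Q = 10.
At P = ¥26 ≥ min AVC, set P = MC: Q = 5. The firm stays open but cuts output.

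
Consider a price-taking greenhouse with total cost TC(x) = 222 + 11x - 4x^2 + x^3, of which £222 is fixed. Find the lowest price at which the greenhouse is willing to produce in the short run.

£7 per unit

Short-run supply begins at min AVC. From VC = 11x - 4x^2 + x^3, AVC = 11 - 4x + x^2.
At the minimum of AVC, MC = AVC. MC = 11 - 8x + 3x^2; setting MC = AVC gives 2x^2 - 4x = 0, so x = 2. min AVC = 7.
The firm shuts down for any P below £7.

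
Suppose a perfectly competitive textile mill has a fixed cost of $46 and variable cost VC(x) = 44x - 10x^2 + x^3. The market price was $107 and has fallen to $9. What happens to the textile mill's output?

Output falls from 9 to 0 (the firm shuts down)

AVC = 44 - 10x + x^2, minimized at x = 5 where min AVC = $19. MC = 44 - 20x + 3x^2.
At P = $107 ≥ min AVC, set P = MC on the rising branch: x = 9.
At P = $9 < min AVC = $19, price no longer covers variable cost at any output, so the firm shuts down: x = 0.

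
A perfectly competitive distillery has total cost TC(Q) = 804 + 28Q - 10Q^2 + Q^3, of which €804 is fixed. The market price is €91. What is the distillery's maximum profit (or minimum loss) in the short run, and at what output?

Profit = -€156 at Q = 9

AVC = 28 - 10Q + Q^2; min AVC = €3 at Q = 5. Since P = €91 ≥ min AVC, the firm produces.
MC = 28 - 20Q + 3Q^2. Setting P = MC and taking the root on the rising branch gives Q* = 9.
TR = 91·9 = 819. TC = 804 + 171 = 975. Profit = 819 − 975 = -€156.
That loss of €156 beats the €804 the firm would lose by shutting down; producing recovers €648 of fixed cost.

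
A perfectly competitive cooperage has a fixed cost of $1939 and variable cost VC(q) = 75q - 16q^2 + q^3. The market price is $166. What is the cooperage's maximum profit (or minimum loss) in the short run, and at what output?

Profit = -$249 at q = 13

AVC = 75 - 16q + q^2 has its minimum $11 at q = 8; price $166 clears that bar, so the firm operates.
MC = 75 - 32q + 3q^2. Setting P = MC and taking the root on the rising branch gives q* = 13.
TR = 166·13 = 2158. TC = 1939 + 468 = 2407. Profit = 2158 − 2407 = -$249.
By producing, the firm covers all variable cost plus $1690 of fixed cost; shutting down would lose the full $1939.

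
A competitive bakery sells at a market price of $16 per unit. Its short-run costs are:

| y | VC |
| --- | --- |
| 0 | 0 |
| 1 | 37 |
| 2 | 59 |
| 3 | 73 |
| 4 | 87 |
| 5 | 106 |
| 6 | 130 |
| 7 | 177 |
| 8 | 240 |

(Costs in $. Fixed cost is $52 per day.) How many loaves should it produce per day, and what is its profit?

y = 0 (shut down); profit = -$52

Compute π = P·y − TC at each output: y=0: -52; y=1: -73; y=2: -79; y=3: -77; y=4: -75; y=5: -78; y=6: -86; y=7: -117; y=8: -164.
Profit is highest at y = 0. Equivalently, the lowest AVC in the table is 106/5 ≈ $21.20 at y = 5, and P = $16 falls below it — price never covers variable cost, so the firm shuts down and loses only its fixed cost.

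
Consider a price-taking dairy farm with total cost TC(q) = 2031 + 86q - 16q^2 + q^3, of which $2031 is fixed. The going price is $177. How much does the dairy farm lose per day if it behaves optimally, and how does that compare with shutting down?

AVC = 86 - 16q + q^2 has its minimum $22 at q = 8; price $177 clears that bar, so the firm operates.
With MC = 86 - 32q + 3q^2, P = MC on the upward-sloping part at q* = 13.
TR = 177·13 = 2301. TC = 2031 + 611 = 2642. Profit = 2301 − 2642 = -$341.
By producing, the firm covers all variable cost plus $1690 of fixed cost; shutting down would lose the full $2031.

Profit = -$341 at q = 13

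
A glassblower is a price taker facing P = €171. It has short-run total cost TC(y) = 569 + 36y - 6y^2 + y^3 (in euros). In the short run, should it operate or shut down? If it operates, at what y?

Produce at y = 9

Variable cost is VC = 36y - 6y^2 + y^3, so AVC = VC/y = 36 - 6y + y^2 and MC = dTC/dy = 36 - 12y + 3y^2.
AVC hits its minimum where MC = AVC, at y = 3, giving min AVC = 36 - 6·3 + 3^2 = €27.
Because €171 ≥ €27, revenue can cover variable cost; the firm operates.
Solving P = MC: -135 - 12y + 3y^2 = 0 ⇒ y = -5 or 9. On the upward-sloping branch, y* = 9.
Check: AVC at y = 9 is €63 ≤ P, so revenue covers variable cost.
Profit = P·y − TC = 171·9 − 1136 = €403.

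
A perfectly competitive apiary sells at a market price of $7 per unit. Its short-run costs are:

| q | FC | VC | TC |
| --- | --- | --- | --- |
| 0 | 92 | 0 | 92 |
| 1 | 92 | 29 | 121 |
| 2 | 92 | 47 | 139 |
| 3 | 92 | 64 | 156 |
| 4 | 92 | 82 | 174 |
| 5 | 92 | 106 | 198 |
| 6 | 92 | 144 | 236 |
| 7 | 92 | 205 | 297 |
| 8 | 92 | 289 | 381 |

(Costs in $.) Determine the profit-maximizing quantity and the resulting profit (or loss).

q = 0 (shut down); profit = -$92

Tabulate TR − TC: q=0: -92; q=1: -114; q=2: -125; q=3: -135; q=4: -146; q=5: -163; q=6: -194; q=7: -248; q=8: -325.
Profit is highest at q = 0. Equivalently, the lowest AVC in the table is 82/4 ≈ $20.50 at q = 4, and P = $7 falls below it — price never covers variable cost, so the firm shuts down and loses only its fixed cost.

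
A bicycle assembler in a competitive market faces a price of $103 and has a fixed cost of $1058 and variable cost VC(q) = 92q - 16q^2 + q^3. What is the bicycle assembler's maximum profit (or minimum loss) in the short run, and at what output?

AVC = 92 - 16q + q^2; min AVC = $28 at q = 8. Since P = $103 ≥ min AVC, the firm produces.
With MC = 92 - 32q + 3q^2, P = MC on the upward-sloping part at q* = 11.
TR = 103·11 = 1133. TC = 1058 + 407 = 1465. Profit = 1133 − 1465 = -$332.
By producing, the firm covers all variable cost plus $726 of fixed cost; shutting down would lose the full $1058.

Profit = -$332 at q = 11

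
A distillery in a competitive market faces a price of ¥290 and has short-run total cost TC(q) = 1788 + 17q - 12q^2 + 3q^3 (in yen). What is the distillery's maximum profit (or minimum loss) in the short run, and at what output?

Profit = -¥318 at q = 7

AVC = 17 - 12q + 3q^2; min AVC = ¥5 at q = 2. Since P = ¥290 ≥ min AVC, the firm produces.
MC = 17 - 24q + 9q^2. Setting P = MC and taking the root on the rising branch gives q* = 7.
TR = 290·7 = 2030. TC = 1788 + 560 = 2348. Profit = 2030 − 2348 = -¥318.
Shutting down would mean losing the fixed cost of ¥1788, so operating at a loss of ¥318 is better by ¥1470.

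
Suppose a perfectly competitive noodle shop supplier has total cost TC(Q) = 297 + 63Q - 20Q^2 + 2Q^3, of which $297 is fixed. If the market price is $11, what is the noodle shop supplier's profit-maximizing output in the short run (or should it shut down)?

Variable cost is VC = 63Q - 20Q^2 + 2Q^3, so AVC = VC/Q = 63 - 20Q + 2Q^2 and MC = dTC/dQ = 63 - 40Q + 6Q^2.
AVC hits its minimum where MC = AVC, at Q = 5, giving min AVC = 63 - 20·5 + 2·5^2 = $13.
Since P = $11 < min AVC = $13, price fails to cover variable cost at any output.
The firm minimizes its loss by shutting down and losing only its fixed cost of $297.

Shut down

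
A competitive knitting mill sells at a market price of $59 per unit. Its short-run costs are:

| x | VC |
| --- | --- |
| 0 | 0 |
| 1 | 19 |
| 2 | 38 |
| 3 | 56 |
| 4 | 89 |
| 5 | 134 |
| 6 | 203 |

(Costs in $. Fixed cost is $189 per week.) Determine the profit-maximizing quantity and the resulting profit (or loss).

Tabulate TR − TC: x=0: -189; x=1: -149; x=2: -109; x=3: -68; x=4: -42; x=5: -28; x=6: -38.
Profit is maximized at x = 5. AVC there is 134/5 = $26.80 ≤ P, so producing beats shutting down (which would give -$189).

x = 5; profit = -$28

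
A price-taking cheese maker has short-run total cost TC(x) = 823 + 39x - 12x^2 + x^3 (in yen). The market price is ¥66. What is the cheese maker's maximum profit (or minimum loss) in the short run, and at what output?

Profit = -¥337 at x = 9

AVC = 39 - 12x + x^2; min AVC = ¥3 at x = 6. Since P = ¥66 ≥ min AVC, the firm produces.
MC = 39 - 24x + 3x^2. Setting P = MC and taking the root on the rising branch gives x* = 9.
TR = 66·9 = 594. TC = 823 + 108 = 931. Profit = 594 − 931 = -¥337.
Shutting down would mean losing the fixed cost of ¥823, so operating at a loss of ¥337 is better by ¥486.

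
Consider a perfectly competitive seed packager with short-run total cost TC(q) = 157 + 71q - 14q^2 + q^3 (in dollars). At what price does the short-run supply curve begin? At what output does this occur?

$22 per unit, at q = 7

Short-run supply begins at min AVC. From VC = 71q - 14q^2 + q^3, AVC = 71 - 14q + q^2.
dAVC/dq = -14 + 2q = 0 gives q = 7. min AVC = 71 - 14·7 + 7^2 = 22.
For P < $22 the firm produces nothing.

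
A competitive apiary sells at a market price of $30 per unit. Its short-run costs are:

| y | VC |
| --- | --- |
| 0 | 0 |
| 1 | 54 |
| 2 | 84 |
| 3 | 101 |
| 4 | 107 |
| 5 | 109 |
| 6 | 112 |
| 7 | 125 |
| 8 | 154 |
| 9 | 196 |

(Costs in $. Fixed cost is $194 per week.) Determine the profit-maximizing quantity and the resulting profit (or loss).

y = 8; profit = -$108

Tabulate TR − TC: y=0: -194; y=1: -218; y=2: -218; y=3: -205; y=4: -181; y=5: -153; y=6: -126; y=7: -109; y=8: -108; y=9: -120.
Profit is maximized at y = 8. AVC there is 154/8 = $19.25 ≤ P, so producing beats shutting down (which would give -$194).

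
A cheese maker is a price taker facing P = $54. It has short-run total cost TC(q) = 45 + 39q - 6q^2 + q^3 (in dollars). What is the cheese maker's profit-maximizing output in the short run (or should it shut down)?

Produce at q = 5

Variable cost is VC = 39q - 6q^2 + q^3, so AVC = VC/q = 39 - 6q + q^2 and MC = dTC/dq = 39 - 12q + 3q^2.
AVC hits its minimum where MC = AVC, at q = 3, giving min AVC = 39 - 6·3 + 3^2 = $30.
Since P = $54 ≥ min AVC = $30, price covers variable cost and the firm should produce.
Set P = MC: 54 = 39 - 12q + 3q^2 → -15 - 12q + 3q^2 = 0. The roots are q = -1 and q = 5; the profit-maximizing output is on the rising part of MC, so q* = 5.
Check: AVC at q = 5 is $34 ≤ P, so revenue covers variable cost.
Profit = P·q − TC = 54·5 − 215 = $55.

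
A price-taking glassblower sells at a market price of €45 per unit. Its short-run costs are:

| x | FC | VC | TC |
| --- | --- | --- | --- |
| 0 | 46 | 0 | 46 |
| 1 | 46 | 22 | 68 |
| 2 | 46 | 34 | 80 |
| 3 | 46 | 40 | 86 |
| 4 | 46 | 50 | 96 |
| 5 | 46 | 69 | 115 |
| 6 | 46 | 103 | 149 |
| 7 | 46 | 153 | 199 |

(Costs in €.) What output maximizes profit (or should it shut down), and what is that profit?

Tabulate TR − TC: x=0: -46; x=1: -23; x=2: 10; x=3: 49; x=4: 84; x=5: 110; x=6: 121; x=7: 116.
Profit is maximized at x = 6. AVC there is 103/6 = €17.17 ≤ P, so producing beats shutting down (which would give -€46).

x = 6; profit = €121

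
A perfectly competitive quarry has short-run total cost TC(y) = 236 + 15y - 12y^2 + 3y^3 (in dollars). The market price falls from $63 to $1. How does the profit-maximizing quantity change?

AVC = 15 - 12y + 3y^2, minimized at y = 2 where min AVC = $3. MC = 15 - 24y + 9y^2.
At P = $63 ≥ min AVC, set P = MC on the rising branch: y = 4.
At P = $1 < min AVC = $3, price no longer covers variable cost at any output, so the firm shuts down: y = 0.

Output falls from 4 to 0 (the firm shuts down)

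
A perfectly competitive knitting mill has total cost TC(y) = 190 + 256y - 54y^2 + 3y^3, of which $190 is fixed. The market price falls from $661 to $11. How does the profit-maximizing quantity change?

AVC = 256 - 54y + 3y^2, minimized at y = 9 where min AVC = $13. MC = 256 - 108y + 9y^2.
At P = $661 ≥ min AVC, set P = MC on the rising branch: y = 15.
At P = $11 < min AVC = $13, price no longer covers variable cost at any output, so the firm shuts down: y = 0.

Output falls from 15 to 0 (the firm shuts down)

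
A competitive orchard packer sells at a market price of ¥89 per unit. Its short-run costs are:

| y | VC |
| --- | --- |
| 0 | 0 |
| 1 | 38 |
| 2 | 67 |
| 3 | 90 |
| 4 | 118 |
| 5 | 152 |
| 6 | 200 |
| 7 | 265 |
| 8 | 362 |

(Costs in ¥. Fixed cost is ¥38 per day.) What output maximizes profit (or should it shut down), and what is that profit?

Profit at each row (π = 89y − TC): y=0: -38; y=1: 13; y=2: 73; y=3: 139; y=4: 200; y=5: 255; y=6: 296; y=7: 320; y=8: 312.
Profit is maximized at y = 7. AVC there is 265/7 = ¥37.86 ≤ P, so producing beats shutting down (which would give -¥38).

y = 7; profit = ¥320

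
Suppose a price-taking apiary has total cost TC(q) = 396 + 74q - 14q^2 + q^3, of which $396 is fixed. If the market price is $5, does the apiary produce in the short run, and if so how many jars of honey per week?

Variable cost is VC = 74q - 14q^2 + q^3, so AVC = VC/q = 74 - 14q + q^2 and MC = dTC/dq = 74 - 28q + 3q^2.
AVC is minimized where dAVC/dq = -14 + 2q = 0, at q = 7; min AVC = 74 - 14·7 + 7^2 = $25.
With P < min AVC ($5 < $25), every unit sold adds to the loss.
Best response: produce nothing and absorb the $396 fixed cost.

Shut down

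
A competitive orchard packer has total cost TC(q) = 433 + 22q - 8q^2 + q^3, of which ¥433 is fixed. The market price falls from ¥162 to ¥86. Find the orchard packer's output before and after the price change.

Output falls from 10 to 8

MC = 22 - 16q + 3q^2; the shutdown threshold is min AVC = ¥6 (at q = 4).
With P = ¥162 above the shutdown price, P = MC gives q = 10.
At P = ¥86 ≥ min AVC, set P = MC: q = 8. The firm stays open but cuts output.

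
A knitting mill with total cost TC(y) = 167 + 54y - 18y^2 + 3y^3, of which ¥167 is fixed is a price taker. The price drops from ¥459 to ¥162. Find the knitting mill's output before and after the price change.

AVC = 54 - 18y + 3y^2, minimized at y = 3 where min AVC = ¥27. MC = 54 - 36y + 9y^2.
With P = ¥459 above the shutdown price, P = MC gives y = 9.
At P = ¥162 ≥ min AVC, set P = MC: y = 6. The firm stays open but cuts output.

Output falls from 9 to 6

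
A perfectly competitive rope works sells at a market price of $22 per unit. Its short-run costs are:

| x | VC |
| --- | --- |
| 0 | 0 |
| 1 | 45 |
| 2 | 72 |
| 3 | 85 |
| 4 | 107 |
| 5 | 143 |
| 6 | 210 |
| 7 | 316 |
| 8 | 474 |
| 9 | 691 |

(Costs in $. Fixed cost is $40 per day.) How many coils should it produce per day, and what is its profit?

x = 0 (shut down); profit = -$40

Profit at each row (π = 22x − TC): x=0: -40; x=1: -63; x=2: -68; x=3: -59; x=4: -59; x=5: -73; x=6: -118; x=7: -202; x=8: -338; x=9: -533.
Profit is highest at x = 0. Equivalently, the lowest AVC in the table is 107/4 ≈ $26.75 at x = 4, and P = $22 falls below it — price never covers variable cost, so the firm shuts down and loses only its fixed cost.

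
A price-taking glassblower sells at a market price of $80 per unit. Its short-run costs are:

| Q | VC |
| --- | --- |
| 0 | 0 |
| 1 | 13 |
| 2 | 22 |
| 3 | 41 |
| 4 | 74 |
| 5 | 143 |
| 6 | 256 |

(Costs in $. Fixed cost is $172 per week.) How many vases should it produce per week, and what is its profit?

Q = 5; profit = $85

Profit at each row (π = 80Q − TC): Q=0: -172; Q=1: -105; Q=2: -34; Q=3: 27; Q=4: 74; Q=5: 85; Q=6: 52.
Profit is maximized at Q = 5. AVC there is 143/5 = $28.60 ≤ P, so producing beats shutting down (which would give -$172).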